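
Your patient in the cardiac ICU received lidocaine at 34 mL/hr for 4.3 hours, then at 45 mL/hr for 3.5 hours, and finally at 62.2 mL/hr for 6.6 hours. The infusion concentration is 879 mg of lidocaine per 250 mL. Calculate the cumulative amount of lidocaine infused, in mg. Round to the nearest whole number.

Concentration = 879 mg ÷ 250 mL = 3.516 mg/mL
Stage 1: 34 mL/hr × 4.3 hr = 146.2 mL → 146.2 mL × 3.516 mg/mL = 514.0392 mg
Stage 2: 45 mL/hr × 3.5 hr = 157.5 mL → 157.5 mL × 3.516 mg/mL = 553.77 mg
Stage 3: 62.2 mL/hr × 6.6 hr = 410.52 mL → 410.52 mL × 3.516 mg/mL = 1443.388 mg
Total = 514.0392 + 553.77 + 1443.388 = 2511.198 mg

2511 mg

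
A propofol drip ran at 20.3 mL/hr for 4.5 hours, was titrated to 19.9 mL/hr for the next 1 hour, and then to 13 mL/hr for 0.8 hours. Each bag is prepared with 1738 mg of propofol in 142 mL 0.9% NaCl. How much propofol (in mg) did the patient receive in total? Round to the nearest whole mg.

1489 mg

Concentration = 1738 mg ÷ 142 mL = 12.23944 mg/mL
Stage 1: 20.3 mL/hr × 4.5 hr = 91.35 mL → 91.35 mL × 12.23944 mg/mL = 1118.073 mg
Stage 2: 19.9 mL/hr × 1 hr = 19.9 mL → 19.9 mL × 12.23944 mg/mL = 243.5648 mg
Stage 3: 13 mL/hr × 0.8 hr = 10.4 mL → 10.4 mL × 12.23944 mg/mL = 127.2901 mg
Total = 1118.073 + 243.5648 + 127.2901 = 1488.927 mg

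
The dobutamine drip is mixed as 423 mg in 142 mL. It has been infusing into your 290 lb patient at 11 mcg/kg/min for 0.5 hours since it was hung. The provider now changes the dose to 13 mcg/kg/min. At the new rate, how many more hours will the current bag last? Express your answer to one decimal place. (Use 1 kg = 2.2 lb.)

3.7 hours

Initial rate:
Weight = 290 lb ÷ 2.2 lb/kg = 131.8182 kg
Dose = 11 mcg/kg/min × 131.8182 kg = 1450 mcg/min
1450 mcg/min × 60 min/hr = 87000 mcg/hr
Concentration = 423 mg ÷ 142 mL = 2.978873 mg/mL = 2978.873 mcg/mL
Rate = 87000 mcg/hr ÷ 2978.873 mcg/mL = 29.20567 mL/hr
Volume infused so far = 29.20567 mL/hr × 0.5 hr = 14.60284 mL
Volume remaining = 142 − 14.60284 = 127.3972 mL
New rate:
Dose = 13 mcg/kg/min × 131.8182 kg = 1713.636 mcg/min
1713.636 mcg/min × 60 min/hr = 102818.2 mcg/hr
Rate = 102818.2 mcg/hr ÷ 2978.873 mcg/mL = 34.5158 mL/hr
Time remaining = 127.3972 mL ÷ 34.5158 mL/hr = 3.690981 hr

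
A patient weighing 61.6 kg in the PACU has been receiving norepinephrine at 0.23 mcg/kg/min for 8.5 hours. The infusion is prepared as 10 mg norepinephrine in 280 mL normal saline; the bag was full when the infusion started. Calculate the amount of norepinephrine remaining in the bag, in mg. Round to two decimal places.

2.77 mg

Dose = 0.23 mcg/kg/min × 61.6 kg = 14.168 mcg/min
14.168 mcg/min × 60 min/hr = 850.08 mcg/hr
Concentration = 10 mg ÷ 280 mL = 0.03571429 mg/mL = 35.71429 mcg/mL
Rate = 850.08 mcg/hr ÷ 35.71429 mcg/mL = 23.80224 mL/hr
Volume infused = 23.80224 mL/hr × 8.5 hr = 202.319 mL
Volume remaining = 280 − 202.319 = 77.68096 mL
Drug remaining = 77.68096 mL × 35.71429 mcg/mL = 2774.32 mcg = 2.77432 mg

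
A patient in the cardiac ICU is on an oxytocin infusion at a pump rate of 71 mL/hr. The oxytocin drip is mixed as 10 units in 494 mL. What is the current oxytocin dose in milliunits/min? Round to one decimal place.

Concentration = 10 units ÷ 494 mL = 0.02024291 units/mL = 20.24291 milliunits/mL
Drug rate = 71 mL/hr × 20.24291 milliunits/mL = 1437.247 milliunits/hr
1437.247 milliunits/hr ÷ 60 min/hr = 23.95412 milliunits/min

24.0 milliunits/min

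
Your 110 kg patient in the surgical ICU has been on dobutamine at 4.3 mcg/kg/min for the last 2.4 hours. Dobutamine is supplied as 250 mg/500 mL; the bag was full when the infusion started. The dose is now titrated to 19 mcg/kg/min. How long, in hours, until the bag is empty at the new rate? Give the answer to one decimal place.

1.5 hours

Initial rate:
Dose = 4.3 mcg/kg/min × 110 kg = 473 mcg/min
473 mcg/min × 60 min/hr = 28380 mcg/hr
Concentration = 250 mg ÷ 500 mL = 0.5 mg/mL = 500 mcg/mL
Rate = 28380 mcg/hr ÷ 500 mcg/mL = 56.76 mL/hr
Volume infused so far = 56.76 mL/hr × 2.4 hr = 136.224 mL
Volume remaining = 500 − 136.224 = 363.776 mL
New rate:
Dose = 19 mcg/kg/min × 110 kg = 2090 mcg/min
2090 mcg/min × 60 min/hr = 125400 mcg/hr
Rate = 125400 mcg/hr ÷ 500 mcg/mL = 250.8 mL/hr
Time remaining = 363.776 mL ÷ 250.8 mL/hr = 1.450463 hr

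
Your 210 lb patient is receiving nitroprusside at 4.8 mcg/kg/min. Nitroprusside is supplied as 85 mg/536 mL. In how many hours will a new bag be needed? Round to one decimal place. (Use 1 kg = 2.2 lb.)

Weight = 210 lb ÷ 2.2 lb/kg = 95.45455 kg
Dose = 4.8 mcg/kg/min × 95.45455 kg = 458.1818 mcg/min
458.1818 mcg/min × 60 min/hr = 27490.91 mcg/hr
Concentration = 85 mg ÷ 536 mL = 0.1585821 mg/mL = 158.5821 mcg/mL
Rate = 27490.91 mcg/hr ÷ 158.5821 mcg/mL = 173.3544 mL/hr
Duration = 536 mL ÷ 173.3544 mL/hr = 3.091931 hr

3.1 hours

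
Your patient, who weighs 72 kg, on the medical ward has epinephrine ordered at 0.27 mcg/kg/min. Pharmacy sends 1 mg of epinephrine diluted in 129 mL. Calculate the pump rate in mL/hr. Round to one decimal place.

150.5 mL/hr

Dose = 0.27 mcg/kg/min × 72 kg = 19.44 mcg/min
19.44 mcg/min × 60 min/hr = 1166.4 mcg/hr
Concentration = 1 mg ÷ 129 mL = 0.007751938 mg/mL = 7.751938 mcg/mL
Rate = 1166.4 mcg/hr ÷ 7.751938 mcg/mL = 150.4656 mL/hr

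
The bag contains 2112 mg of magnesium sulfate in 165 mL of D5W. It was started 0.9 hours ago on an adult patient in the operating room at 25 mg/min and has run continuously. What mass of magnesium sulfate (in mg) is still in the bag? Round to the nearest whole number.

25 mg/min × 60 min/hr = 1500 mg/hr
Concentration = 2112 mg ÷ 165 mL = 12.8 mg/mL
Rate = 1500 mg/hr ÷ 12.8 mg/mL = 117.1875 mL/hr
Volume infused = 117.1875 mL/hr × 0.9 hr = 105.4688 mL
Volume remaining = 165 − 105.4688 = 59.53125 mL
Drug remaining = 59.53125 mL × 12.8 mg/mL = 762 mg

762 mg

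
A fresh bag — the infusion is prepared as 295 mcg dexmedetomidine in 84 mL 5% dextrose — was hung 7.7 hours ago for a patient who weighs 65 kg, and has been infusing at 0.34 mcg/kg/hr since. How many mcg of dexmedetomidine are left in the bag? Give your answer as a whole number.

125 mcg

Dose = 0.34 mcg/kg/hr × 65 kg = 22.1 mcg/hr
Concentration = 295 mcg ÷ 84 mL = 3.511905 mcg/mL
Rate = 22.1 mcg/hr ÷ 3.511905 mcg/mL = 6.292881 mL/hr
Volume infused = 6.292881 mL/hr × 7.7 hr = 48.45519 mL
Volume remaining = 84 − 48.45519 = 35.54481 mL
Drug remaining = 35.54481 mL × 3.511905 mcg/mL = 124.83 mcg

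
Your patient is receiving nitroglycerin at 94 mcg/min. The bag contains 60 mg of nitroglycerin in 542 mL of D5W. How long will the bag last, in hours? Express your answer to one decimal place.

10.6 hours

94 mcg/min × 60 min/hr = 5640 mcg/hr
Concentration = 60 mg ÷ 542 mL = 0.1107011 mg/mL = 110.7011 mcg/mL
Rate = 5640 mcg/hr ÷ 110.7011 mcg/mL = 50.948 mL/hr
Duration = 542 mL ÷ 50.948 mL/hr = 10.6383 hr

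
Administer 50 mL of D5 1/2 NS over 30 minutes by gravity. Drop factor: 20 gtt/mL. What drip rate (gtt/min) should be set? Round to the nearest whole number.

33 gtt/min

50 mL ÷ (30 min) = 1.666667 mL/min
1.666667 mL/min × 20 gtt/mL = 33.33333 gtt/min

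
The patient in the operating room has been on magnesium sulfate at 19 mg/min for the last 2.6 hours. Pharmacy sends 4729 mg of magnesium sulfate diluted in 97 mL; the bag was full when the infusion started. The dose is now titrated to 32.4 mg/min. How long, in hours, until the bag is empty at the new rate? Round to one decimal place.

Initial rate:
19 mg/min × 60 min/hr = 1140 mg/hr
Concentration = 4729 mg ÷ 97 mL = 48.75258 mg/mL
Rate = 1140 mg/hr ÷ 48.75258 mg/mL = 23.38338 mL/hr
Volume infused so far = 23.38338 mL/hr × 2.6 hr = 60.79679 mL
Volume remaining = 97 − 60.79679 = 36.20321 mL
New rate:
32.4 mg/min × 60 min/hr = 1944 mg/hr
Rate = 1944 mg/hr ÷ 48.75258 mg/mL = 39.87481 mL/hr
Time remaining = 36.20321 mL ÷ 39.87481 mL/hr = 0.9079218 hr

0.9 hours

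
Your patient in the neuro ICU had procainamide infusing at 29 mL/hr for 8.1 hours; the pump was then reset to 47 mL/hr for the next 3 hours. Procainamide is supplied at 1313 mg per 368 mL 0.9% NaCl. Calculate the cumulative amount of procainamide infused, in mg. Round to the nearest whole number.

Concentration = 1313 mg ÷ 368 mL = 3.567935 mg/mL
Stage 1: 29 mL/hr × 8.1 hr = 234.9 mL → 234.9 mL × 3.567935 mg/mL = 838.1079 mg
Stage 2: 47 mL/hr × 3 hr = 141 mL → 141 mL × 3.567935 mg/mL = 503.0788 mg
Total = 838.1079 + 503.0788 = 1341.187 mg

1341 mg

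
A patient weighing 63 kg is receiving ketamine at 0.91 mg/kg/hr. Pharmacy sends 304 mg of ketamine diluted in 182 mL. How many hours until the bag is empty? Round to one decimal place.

5.3 hours

Dose = 0.91 mg/kg/hr × 63 kg = 57.33 mg/hr
Concentration = 304 mg ÷ 182 mL = 1.67033 mg/mL
Rate = 57.33 mg/hr ÷ 1.67033 mg/mL = 34.32257 mL/hr
Duration = 182 mL ÷ 34.32257 mL/hr = 5.302634 hr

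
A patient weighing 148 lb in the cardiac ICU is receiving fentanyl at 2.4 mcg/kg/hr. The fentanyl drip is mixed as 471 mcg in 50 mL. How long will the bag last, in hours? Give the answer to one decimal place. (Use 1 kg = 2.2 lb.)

Weight = 148 lb ÷ 2.2 lb/kg = 67.27273 kg
Dose = 2.4 mcg/kg/hr × 67.27273 kg = 161.4545 mcg/hr
Concentration = 471 mcg ÷ 50 mL = 9.42 mcg/mL
Rate = 161.4545 mcg/hr ÷ 9.42 mcg/mL = 17.13955 mL/hr
Duration = 50 mL ÷ 17.13955 mL/hr = 2.91723 hr

2.9 hours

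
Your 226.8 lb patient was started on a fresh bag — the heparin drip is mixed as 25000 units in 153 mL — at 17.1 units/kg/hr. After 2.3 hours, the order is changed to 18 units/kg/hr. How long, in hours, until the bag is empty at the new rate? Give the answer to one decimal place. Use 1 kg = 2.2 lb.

11.3 hours

Initial rate:
Weight = 226.8 lb ÷ 2.2 lb/kg = 103.0909 kg
Dose = 17.1 units/kg/hr × 103.0909 kg = 1762.855 units/hr
Concentration = 25000 units ÷ 153 mL = 163.3987 units/mL
Rate = 1762.855 units/hr ÷ 163.3987 units/mL = 10.78867 mL/hr
Volume infused so far = 10.78867 mL/hr × 2.3 hr = 24.81394 mL
Volume remaining = 153 − 24.81394 = 128.1861 mL
New rate:
Dose = 18 units/kg/hr × 103.0909 kg = 1855.636 units/hr
Rate = 1855.636 units/hr ÷ 163.3987 units/mL = 11.35649 mL/hr
Time remaining = 128.1861 mL ÷ 11.35649 mL/hr = 11.28747 hr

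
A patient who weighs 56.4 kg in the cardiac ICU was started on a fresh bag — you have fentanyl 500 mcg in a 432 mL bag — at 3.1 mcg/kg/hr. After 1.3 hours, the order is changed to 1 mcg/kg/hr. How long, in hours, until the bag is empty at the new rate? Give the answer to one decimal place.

Initial rate:
Dose = 3.1 mcg/kg/hr × 56.4 kg = 174.84 mcg/hr
Concentration = 500 mcg ÷ 432 mL = 1.157407 mcg/mL
Rate = 174.84 mcg/hr ÷ 1.157407 mcg/mL = 151.0618 mL/hr
Volume infused so far = 151.0618 mL/hr × 1.3 hr = 196.3803 mL
Volume remaining = 432 − 196.3803 = 235.6197 mL
New rate:
Dose = 1 mcg/kg/hr × 56.4 kg = 56.4 mcg/hr
Rate = 56.4 mcg/hr ÷ 1.157407 mcg/mL = 48.7296 mL/hr
Time remaining = 235.6197 mL ÷ 48.7296 mL/hr = 4.835248 hr

4.8 hours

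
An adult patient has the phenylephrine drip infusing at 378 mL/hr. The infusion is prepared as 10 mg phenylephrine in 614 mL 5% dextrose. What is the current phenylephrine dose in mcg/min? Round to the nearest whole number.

103 mcg/min

Concentration = 10 mg ÷ 614 mL = 0.01628664 mg/mL = 16.28664 mcg/mL
Drug rate = 378 mL/hr × 16.28664 mcg/mL = 6156.352 mcg/hr
6156.352 mcg/hr ÷ 60 min/hr = 102.6059 mcg/min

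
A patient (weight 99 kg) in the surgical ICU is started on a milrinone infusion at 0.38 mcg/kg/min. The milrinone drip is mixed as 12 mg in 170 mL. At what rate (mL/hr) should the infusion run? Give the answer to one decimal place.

32.0 mL/hr

Dose = 0.38 mcg/kg/min × 99 kg = 37.62 mcg/min
37.62 mcg/min × 60 min/hr = 2257.2 mcg/hr
Concentration = 12 mg ÷ 170 mL = 0.07058824 mg/mL = 70.58824 mcg/mL
Rate = 2257.2 mcg/hr ÷ 70.58824 mcg/mL = 31.977 mL/hr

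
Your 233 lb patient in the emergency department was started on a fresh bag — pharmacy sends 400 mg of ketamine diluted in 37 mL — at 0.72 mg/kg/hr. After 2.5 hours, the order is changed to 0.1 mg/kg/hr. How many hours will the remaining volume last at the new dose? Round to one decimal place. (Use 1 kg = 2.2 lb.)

19.8 hours

Initial rate:
Weight = 233 lb ÷ 2.2 lb/kg = 105.9091 kg
Dose = 0.72 mg/kg/hr × 105.9091 kg = 76.25455 mg/hr
Concentration = 400 mg ÷ 37 mL = 10.81081 mg/mL
Rate = 76.25455 mg/hr ÷ 10.81081 mg/mL = 7.053545 mL/hr
Volume infused so far = 7.053545 mL/hr × 2.5 hr = 17.63386 mL
Volume remaining = 37 − 17.63386 = 19.36614 mL
New rate:
Dose = 0.1 mg/kg/hr × 105.9091 kg = 10.59091 mg/hr
Rate = 10.59091 mg/hr ÷ 10.81081 mg/mL = 0.9796591 mL/hr
Time remaining = 19.36614 mL ÷ 0.9796591 mL/hr = 19.76824 hr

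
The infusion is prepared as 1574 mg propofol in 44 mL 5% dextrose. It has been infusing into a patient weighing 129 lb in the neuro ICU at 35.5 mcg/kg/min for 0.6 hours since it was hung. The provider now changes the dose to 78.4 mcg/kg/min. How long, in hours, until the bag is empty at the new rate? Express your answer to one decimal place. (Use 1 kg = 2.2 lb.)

Initial rate:
Weight = 129 lb ÷ 2.2 lb/kg = 58.63636 kg
Dose = 35.5 mcg/kg/min × 58.63636 kg = 2081.591 mcg/min
2081.591 mcg/min × 60 min/hr = 124895.5 mcg/hr
Concentration = 1574 mg ÷ 44 mL = 35.77273 mg/mL = 35772.73 mcg/mL
Rate = 124895.5 mcg/hr ÷ 35772.73 mcg/mL = 3.49136 mL/hr
Volume infused so far = 3.49136 mL/hr × 0.6 hr = 2.094816 mL
Volume remaining = 44 − 2.094816 = 41.90518 mL
New rate:
Dose = 78.4 mcg/kg/min × 58.63636 kg = 4597.091 mcg/min
4597.091 mcg/min × 60 min/hr = 275825.5 mcg/hr
Rate = 275825.5 mcg/hr ÷ 35772.73 mcg/mL = 7.710496 mL/hr
Time remaining = 41.90518 mL ÷ 7.710496 mL/hr = 5.434824 hr

5.4 hours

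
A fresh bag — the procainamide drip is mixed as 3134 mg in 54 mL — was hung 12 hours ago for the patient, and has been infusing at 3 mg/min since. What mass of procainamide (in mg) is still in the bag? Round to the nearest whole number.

974 mg

3 mg/min × 60 min/hr = 180 mg/hr
Concentration = 3134 mg ÷ 54 mL = 58.03704 mg/mL
Rate = 180 mg/hr ÷ 58.03704 mg/mL = 3.101468 mL/hr
Volume infused = 3.101468 mL/hr × 12 hr = 37.21761 mL
Volume remaining = 54 − 37.21761 = 16.78239 mL
Drug remaining = 16.78239 mL × 58.03704 mg/mL = 974 mg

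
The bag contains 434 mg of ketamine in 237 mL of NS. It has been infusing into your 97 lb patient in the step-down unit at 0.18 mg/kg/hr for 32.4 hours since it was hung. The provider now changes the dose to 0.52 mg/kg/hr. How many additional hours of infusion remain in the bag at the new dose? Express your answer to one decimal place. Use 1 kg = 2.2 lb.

Initial rate:
Weight = 97 lb ÷ 2.2 lb/kg = 44.09091 kg
Dose = 0.18 mg/kg/hr × 44.09091 kg = 7.936364 mg/hr
Concentration = 434 mg ÷ 237 mL = 1.831224 mg/mL
Rate = 7.936364 mg/hr ÷ 1.831224 mg/mL = 4.333913 mL/hr
Volume infused so far = 4.333913 mL/hr × 32.4 hr = 140.4188 mL
Volume remaining = 237 − 140.4188 = 96.58122 mL
New rate:
Dose = 0.52 mg/kg/hr × 44.09091 kg = 22.92727 mg/hr
Rate = 22.92727 mg/hr ÷ 1.831224 mg/mL = 12.52019 mL/hr
Time remaining = 96.58122 mL ÷ 12.52019 mL/hr = 7.714036 hr

7.7 hours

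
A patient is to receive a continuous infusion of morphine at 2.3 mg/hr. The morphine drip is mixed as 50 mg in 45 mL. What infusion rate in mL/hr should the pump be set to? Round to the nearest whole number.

2 mL/hr

Concentration = 50 mg ÷ 45 mL = 1.111111 mg/mL
Rate = 2.3 mg/hr ÷ 1.111111 mg/mL = 2.07 mL/hr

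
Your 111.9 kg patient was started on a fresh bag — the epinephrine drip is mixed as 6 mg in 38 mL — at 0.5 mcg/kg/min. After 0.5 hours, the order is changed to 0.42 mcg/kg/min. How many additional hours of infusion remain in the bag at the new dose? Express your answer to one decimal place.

Initial rate:
Dose = 0.5 mcg/kg/min × 111.9 kg = 55.95 mcg/min
55.95 mcg/min × 60 min/hr = 3357 mcg/hr
Concentration = 6 mg ÷ 38 mL = 0.1578947 mg/mL = 157.8947 mcg/mL
Rate = 3357 mcg/hr ÷ 157.8947 mcg/mL = 21.261 mL/hr
Volume infused so far = 21.261 mL/hr × 0.5 hr = 10.6305 mL
Volume remaining = 38 − 10.6305 = 27.3695 mL
New rate:
Dose = 0.42 mcg/kg/min × 111.9 kg = 46.998 mcg/min
46.998 mcg/min × 60 min/hr = 2819.88 mcg/hr
Rate = 2819.88 mcg/hr ÷ 157.8947 mcg/mL = 17.85924 mL/hr
Time remaining = 27.3695 mL ÷ 17.85924 mL/hr = 1.532512 hr

1.5 hours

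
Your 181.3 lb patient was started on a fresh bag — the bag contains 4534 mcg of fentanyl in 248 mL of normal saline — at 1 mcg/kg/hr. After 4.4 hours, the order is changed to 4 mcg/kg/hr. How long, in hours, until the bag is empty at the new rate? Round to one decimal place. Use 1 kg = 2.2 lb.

12.7 hours

Initial rate:
Weight = 181.3 lb ÷ 2.2 lb/kg = 82.40909 kg
Dose = 1 mcg/kg/hr × 82.40909 kg = 82.40909 mcg/hr
Concentration = 4534 mcg ÷ 248 mL = 18.28226 mcg/mL
Rate = 82.40909 mcg/hr ÷ 18.28226 mcg/mL = 4.507599 mL/hr
Volume infused so far = 4.507599 mL/hr × 4.4 hr = 19.83344 mL
Volume remaining = 248 − 19.83344 = 228.1666 mL
New rate:
Dose = 4 mcg/kg/hr × 82.40909 kg = 329.6364 mcg/hr
Rate = 329.6364 mcg/hr ÷ 18.28226 mcg/mL = 18.0304 mL/hr
Time remaining = 228.1666 mL ÷ 18.0304 mL/hr = 12.65455 hr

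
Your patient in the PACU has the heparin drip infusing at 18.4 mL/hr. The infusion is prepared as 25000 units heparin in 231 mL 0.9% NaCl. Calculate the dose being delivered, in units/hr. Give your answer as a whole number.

1991 units/hr

Concentration = 25000 units ÷ 231 mL = 108.2251 units/mL
Drug rate = 18.4 mL/hr × 108.2251 units/mL = 1991.342 units/hr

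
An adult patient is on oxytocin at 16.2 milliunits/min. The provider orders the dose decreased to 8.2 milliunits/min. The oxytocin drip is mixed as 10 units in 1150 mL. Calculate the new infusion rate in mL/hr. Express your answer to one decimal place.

56.6 mL/hr

8.2 milliunits/min × 60 min/hr = 492 milliunits/hr
Concentration = 10 units ÷ 1150 mL = 0.008695652 units/mL = 8.695652 milliunits/mL
Rate = 492 milliunits/hr ÷ 8.695652 milliunits/mL = 56.58 mL/hr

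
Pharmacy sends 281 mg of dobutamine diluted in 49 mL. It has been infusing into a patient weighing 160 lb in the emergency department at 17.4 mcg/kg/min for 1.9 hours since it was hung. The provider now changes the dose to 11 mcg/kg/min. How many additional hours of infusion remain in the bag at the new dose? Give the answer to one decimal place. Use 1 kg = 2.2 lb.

2.8 hours

Initial rate:
Weight = 160 lb ÷ 2.2 lb/kg = 72.72727 kg
Dose = 17.4 mcg/kg/min × 72.72727 kg = 1265.455 mcg/min
1265.455 mcg/min × 60 min/hr = 75927.27 mcg/hr
Concentration = 281 mg ÷ 49 mL = 5.734694 mg/mL = 5734.694 mcg/mL
Rate = 75927.27 mcg/hr ÷ 5734.694 mcg/mL = 13.23999 mL/hr
Volume infused so far = 13.23999 mL/hr × 1.9 hr = 25.15598 mL
Volume remaining = 49 − 25.15598 = 23.84402 mL
New rate:
Dose = 11 mcg/kg/min × 72.72727 kg = 800 mcg/min
800 mcg/min × 60 min/hr = 48000 mcg/hr
Rate = 48000 mcg/hr ÷ 5734.694 mcg/mL = 8.370107 mL/hr
Time remaining = 23.84402 mL ÷ 8.370107 mL/hr = 2.848712 hr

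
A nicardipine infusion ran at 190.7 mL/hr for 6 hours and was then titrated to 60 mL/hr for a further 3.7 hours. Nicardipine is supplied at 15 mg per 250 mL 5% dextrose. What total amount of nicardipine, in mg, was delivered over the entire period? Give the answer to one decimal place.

82.0 mg

Concentration = 15 mg ÷ 250 mL = 0.06 mg/mL
Stage 1: 190.7 mL/hr × 6 hr = 1144.2 mL → 1144.2 mL × 0.06 mg/mL = 68.652 mg
Stage 2: 60 mL/hr × 3.7 hr = 222 mL → 222 mL × 0.06 mg/mL = 13.32 mg
Total = 68.652 + 13.32 = 81.972 mg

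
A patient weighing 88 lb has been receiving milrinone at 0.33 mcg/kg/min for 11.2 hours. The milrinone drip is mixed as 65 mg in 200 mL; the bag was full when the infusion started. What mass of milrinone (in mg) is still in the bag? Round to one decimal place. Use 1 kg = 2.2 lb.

Weight = 88 lb ÷ 2.2 lb/kg = 40 kg
Dose = 0.33 mcg/kg/min × 40 kg = 13.2 mcg/min
13.2 mcg/min × 60 min/hr = 792 mcg/hr
Concentration = 65 mg ÷ 200 mL = 0.325 mg/mL = 325 mcg/mL
Rate = 792 mcg/hr ÷ 325 mcg/mL = 2.436923 mL/hr
Volume infused = 2.436923 mL/hr × 11.2 hr = 27.29354 mL
Volume remaining = 200 − 27.29354 = 172.7065 mL
Drug remaining = 172.7065 mL × 325 mcg/mL = 56129.6 mcg = 56.1296 mg

56.1 mg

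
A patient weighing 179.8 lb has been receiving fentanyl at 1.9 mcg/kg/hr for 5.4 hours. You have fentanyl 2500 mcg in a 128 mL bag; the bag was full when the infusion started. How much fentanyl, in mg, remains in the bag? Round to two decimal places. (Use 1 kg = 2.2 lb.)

Weight = 179.8 lb ÷ 2.2 lb/kg = 81.72727 kg
Dose = 1.9 mcg/kg/hr × 81.72727 kg = 155.2818 mcg/hr
Concentration = 2500 mcg ÷ 128 mL = 19.53125 mcg/mL
Rate = 155.2818 mcg/hr ÷ 19.53125 mcg/mL = 7.950429 mL/hr
Volume infused = 7.950429 mL/hr × 5.4 hr = 42.93232 mL
Volume remaining = 128 − 42.93232 = 85.06768 mL
Drug remaining = 85.06768 mL × 19.53125 mcg/mL = 1661.478 mcg = 1.661478 mg

1.66 mg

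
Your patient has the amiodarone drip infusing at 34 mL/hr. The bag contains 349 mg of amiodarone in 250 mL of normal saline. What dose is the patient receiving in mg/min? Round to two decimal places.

0.79 mg/min

Concentration = 349 mg ÷ 250 mL = 1.396 mg/mL
Drug rate = 34 mL/hr × 1.396 mg/mL = 47.464 mg/hr
47.464 mg/hr ÷ 60 min/hr = 0.7910667 mg/min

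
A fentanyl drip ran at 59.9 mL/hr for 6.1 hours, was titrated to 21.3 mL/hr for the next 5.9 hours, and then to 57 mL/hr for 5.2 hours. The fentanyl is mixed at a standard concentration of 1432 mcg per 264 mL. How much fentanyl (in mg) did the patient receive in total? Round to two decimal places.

4.27 mg

Concentration = 1432 mcg ÷ 264 mL = 5.424242 mcg/mL
Stage 1: 59.9 mL/hr × 6.1 hr = 365.39 mL → 365.39 mL × 5.424242 mcg/mL = 1981.964 mcg
Stage 2: 21.3 mL/hr × 5.9 hr = 125.67 mL → 125.67 mL × 5.424242 mcg/mL = 681.6645 mcg
Stage 3: 57 mL/hr × 5.2 hr = 296.4 mL → 296.4 mL × 5.424242 mcg/mL = 1607.745 mcg
Total = 1981.964 + 681.6645 + 1607.745 = 4271.374 mcg = 4.271374 mg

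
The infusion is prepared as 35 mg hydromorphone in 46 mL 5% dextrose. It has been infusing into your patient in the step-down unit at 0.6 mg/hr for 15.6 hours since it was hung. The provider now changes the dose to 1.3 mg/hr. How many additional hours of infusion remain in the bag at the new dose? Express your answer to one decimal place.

Initial rate:
Concentration = 35 mg ÷ 46 mL = 0.7608696 mg/mL
Rate = 0.6 mg/hr ÷ 0.7608696 mg/mL = 0.7885714 mL/hr
Volume infused so far = 0.7885714 mL/hr × 15.6 hr = 12.30171 mL
Volume remaining = 46 − 12.30171 = 33.69829 mL
New rate:
Rate = 1.3 mg/hr ÷ 0.7608696 mg/mL = 1.708571 mL/hr
Time remaining = 33.69829 mL ÷ 1.708571 mL/hr = 19.72308 hr

19.7 hours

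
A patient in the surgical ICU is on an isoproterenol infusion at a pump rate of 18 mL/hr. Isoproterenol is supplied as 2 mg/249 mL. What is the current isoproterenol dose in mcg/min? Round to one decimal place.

2.4 mcg/min

Concentration = 2 mg ÷ 249 mL = 0.008032129 mg/mL = 8.032129 mcg/mL
Drug rate = 18 mL/hr × 8.032129 mcg/mL = 144.5783 mcg/hr
144.5783 mcg/hr ÷ 60 min/hr = 2.409639 mcg/min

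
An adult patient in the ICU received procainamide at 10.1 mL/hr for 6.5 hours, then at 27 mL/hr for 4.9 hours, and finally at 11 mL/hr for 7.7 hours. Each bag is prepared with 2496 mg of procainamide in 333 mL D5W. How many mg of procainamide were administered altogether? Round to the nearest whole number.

Concentration = 2496 mg ÷ 333 mL = 7.495495 mg/mL
Stage 1: 10.1 mL/hr × 6.5 hr = 65.65 mL → 65.65 mL × 7.495495 mg/mL = 492.0793 mg
Stage 2: 27 mL/hr × 4.9 hr = 132.3 mL → 132.3 mL × 7.495495 mg/mL = 991.6541 mg
Stage 3: 11 mL/hr × 7.7 hr = 84.7 mL → 84.7 mL × 7.495495 mg/mL = 634.8685 mg
Total = 492.0793 + 991.6541 + 634.8685 = 2118.602 mg

2119 mg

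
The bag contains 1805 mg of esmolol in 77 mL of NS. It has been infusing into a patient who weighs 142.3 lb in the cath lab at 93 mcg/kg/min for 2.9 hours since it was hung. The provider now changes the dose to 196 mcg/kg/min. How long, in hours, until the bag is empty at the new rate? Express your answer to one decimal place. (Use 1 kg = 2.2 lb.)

Initial rate:
Weight = 142.3 lb ÷ 2.2 lb/kg = 64.68182 kg
Dose = 93 mcg/kg/min × 64.68182 kg = 6015.409 mcg/min
6015.409 mcg/min × 60 min/hr = 360924.5 mcg/hr
Concentration = 1805 mg ÷ 77 mL = 23.44156 mg/mL = 23441.56 mcg/mL
Rate = 360924.5 mcg/hr ÷ 23441.56 mcg/mL = 15.39678 mL/hr
Volume infused so far = 15.39678 mL/hr × 2.9 hr = 44.65067 mL
Volume remaining = 77 − 44.65067 = 32.34933 mL
New rate:
Dose = 196 mcg/kg/min × 64.68182 kg = 12677.64 mcg/min
12677.64 mcg/min × 60 min/hr = 760658.2 mcg/hr
Rate = 760658.2 mcg/hr ÷ 23441.56 mcg/mL = 32.44913 mL/hr
Time remaining = 32.34933 mL ÷ 32.44913 mL/hr = 0.9969246 hr

1.0 hours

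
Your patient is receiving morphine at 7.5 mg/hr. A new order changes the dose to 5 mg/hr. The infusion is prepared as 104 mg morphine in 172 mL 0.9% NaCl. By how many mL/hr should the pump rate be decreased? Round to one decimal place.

4.1 mL/hr

At the current dose:
Concentration = 104 mg ÷ 172 mL = 0.6046512 mg/mL
Rate = 7.5 mg/hr ÷ 0.6046512 mg/mL = 12.40385 mL/hr
At the new dose:
Rate = 5 mg/hr ÷ 0.6046512 mg/mL = 8.269231 mL/hr
Change = 8.269231 − 12.40385 = -4.134615 mL/hr → 4.134615 mL/hr decrease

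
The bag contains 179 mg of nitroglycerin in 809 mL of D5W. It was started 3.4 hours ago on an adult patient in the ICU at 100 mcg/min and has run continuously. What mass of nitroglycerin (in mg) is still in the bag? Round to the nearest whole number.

100 mcg/min × 60 min/hr = 6000 mcg/hr
Concentration = 179 mg ÷ 809 mL = 0.2212608 mg/mL = 221.2608 mcg/mL
Rate = 6000 mcg/hr ÷ 221.2608 mcg/mL = 27.11732 mL/hr
Volume infused = 27.11732 mL/hr × 3.4 hr = 92.19888 mL
Volume remaining = 809 − 92.19888 = 716.8011 mL
Drug remaining = 716.8011 mL × 221.2608 mcg/mL = 158600 mcg = 158.6 mg

159 mg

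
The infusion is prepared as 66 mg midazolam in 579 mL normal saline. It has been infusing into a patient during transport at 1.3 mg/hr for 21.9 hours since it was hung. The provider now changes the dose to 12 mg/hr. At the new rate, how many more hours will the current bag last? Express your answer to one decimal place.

Initial rate:
Concentration = 66 mg ÷ 579 mL = 0.1139896 mg/mL
Rate = 1.3 mg/hr ÷ 0.1139896 mg/mL = 11.40455 mL/hr
Volume infused so far = 11.40455 mL/hr × 21.9 hr = 249.7595 mL
Volume remaining = 579 − 249.7595 = 329.2405 mL
New rate:
Rate = 12 mg/hr ÷ 0.1139896 mg/mL = 105.2727 mL/hr
Time remaining = 329.2405 mL ÷ 105.2727 mL/hr = 3.1275 hr

3.1 hours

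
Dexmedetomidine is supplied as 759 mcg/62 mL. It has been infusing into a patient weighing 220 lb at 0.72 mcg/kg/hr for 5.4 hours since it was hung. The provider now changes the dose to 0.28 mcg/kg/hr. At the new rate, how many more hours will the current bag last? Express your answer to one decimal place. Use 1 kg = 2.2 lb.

Initial rate:
Weight = 220 lb ÷ 2.2 lb/kg = 100 kg
Dose = 0.72 mcg/kg/hr × 100 kg = 72 mcg/hr
Concentration = 759 mcg ÷ 62 mL = 12.24194 mcg/mL
Rate = 72 mcg/hr ÷ 12.24194 mcg/mL = 5.881423 mL/hr
Volume infused so far = 5.881423 mL/hr × 5.4 hr = 31.75968 mL
Volume remaining = 62 − 31.75968 = 30.24032 mL
New rate:
Dose = 0.28 mcg/kg/hr × 100 kg = 28 mcg/hr
Rate = 28 mcg/hr ÷ 12.24194 mcg/mL = 2.28722 mL/hr
Time remaining = 30.24032 mL ÷ 2.28722 mL/hr = 13.22143 hr

13.2 hours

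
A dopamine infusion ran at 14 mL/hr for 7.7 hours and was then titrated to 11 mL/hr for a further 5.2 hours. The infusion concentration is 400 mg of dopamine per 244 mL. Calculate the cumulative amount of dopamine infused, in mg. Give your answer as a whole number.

Concentration = 400 mg ÷ 244 mL = 1.639344 mg/mL
Stage 1: 14 mL/hr × 7.7 hr = 107.8 mL → 107.8 mL × 1.639344 mg/mL = 176.7213 mg
Stage 2: 11 mL/hr × 5.2 hr = 57.2 mL → 57.2 mL × 1.639344 mg/mL = 93.77049 mg
Total = 176.7213 + 93.77049 = 270.4918 mg

270 mg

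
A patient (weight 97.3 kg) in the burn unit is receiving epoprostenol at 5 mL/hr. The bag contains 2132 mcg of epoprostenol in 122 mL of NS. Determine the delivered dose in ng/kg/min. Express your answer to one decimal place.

15.0 ng/kg/min

Concentration = 2132 mcg ÷ 122 mL = 17.47541 mcg/mL = 17475.41 ng/mL
Drug rate = 5 mL/hr × 17475.41 ng/mL = 87377.05 ng/hr
87377.05 ng/hr ÷ 60 min/hr = 1456.284 ng/min
1456.284 ng/min ÷ 97.3 kg = 14.96695 ng/kg/min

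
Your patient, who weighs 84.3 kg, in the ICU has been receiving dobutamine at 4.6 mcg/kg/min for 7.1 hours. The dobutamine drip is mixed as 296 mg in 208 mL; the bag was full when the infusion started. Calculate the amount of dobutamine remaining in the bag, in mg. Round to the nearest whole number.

131 mg

Dose = 4.6 mcg/kg/min × 84.3 kg = 387.78 mcg/min
387.78 mcg/min × 60 min/hr = 23266.8 mcg/hr
Concentration = 296 mg ÷ 208 mL = 1.423077 mg/mL = 1423.077 mcg/mL
Rate = 23266.8 mcg/hr ÷ 1423.077 mcg/mL = 16.34964 mL/hr
Volume infused = 16.34964 mL/hr × 7.1 hr = 116.0825 mL
Volume remaining = 208 − 116.0825 = 91.91753 mL
Drug remaining = 91.91753 mL × 1423.077 mcg/mL = 130805.7 mcg = 130.8057 mg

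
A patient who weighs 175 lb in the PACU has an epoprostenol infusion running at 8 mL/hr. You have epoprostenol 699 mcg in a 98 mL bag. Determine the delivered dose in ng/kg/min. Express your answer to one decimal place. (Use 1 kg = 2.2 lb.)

12.0 ng/kg/min

Weight = 175 lb ÷ 2.2 lb/kg = 79.54545 kg
Concentration = 699 mcg ÷ 98 mL = 7.132653 mcg/mL = 7132.653 ng/mL
Drug rate = 8 mL/hr × 7132.653 ng/mL = 57061.22 ng/hr
57061.22 ng/hr ÷ 60 min/hr = 951.0204 ng/min
951.0204 ng/min ÷ 79.54545 kg = 11.95569 ng/kg/min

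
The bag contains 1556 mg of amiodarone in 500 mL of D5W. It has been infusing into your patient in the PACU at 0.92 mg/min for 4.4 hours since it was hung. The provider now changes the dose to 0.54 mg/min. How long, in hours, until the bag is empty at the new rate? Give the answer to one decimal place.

Initial rate:
0.92 mg/min × 60 min/hr = 55.2 mg/hr
Concentration = 1556 mg ÷ 500 mL = 3.112 mg/mL
Rate = 55.2 mg/hr ÷ 3.112 mg/mL = 17.73779 mL/hr
Volume infused so far = 17.73779 mL/hr × 4.4 hr = 78.04627 mL
Volume remaining = 500 − 78.04627 = 421.9537 mL
New rate:
0.54 mg/min × 60 min/hr = 32.4 mg/hr
Rate = 32.4 mg/hr ÷ 3.112 mg/mL = 10.41131 mL/hr
Time remaining = 421.9537 mL ÷ 10.41131 mL/hr = 40.5284 hr

40.5 hours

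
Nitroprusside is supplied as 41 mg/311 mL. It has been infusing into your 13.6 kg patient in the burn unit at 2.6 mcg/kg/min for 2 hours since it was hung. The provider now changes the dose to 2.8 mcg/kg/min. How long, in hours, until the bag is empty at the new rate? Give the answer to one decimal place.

Initial rate:
Dose = 2.6 mcg/kg/min × 13.6 kg = 35.36 mcg/min
35.36 mcg/min × 60 min/hr = 2121.6 mcg/hr
Concentration = 41 mg ÷ 311 mL = 0.1318328 mg/mL = 131.8328 mcg/mL
Rate = 2121.6 mcg/hr ÷ 131.8328 mcg/mL = 16.09311 mL/hr
Volume infused so far = 16.09311 mL/hr × 2 hr = 32.18622 mL
Volume remaining = 311 − 32.18622 = 278.8138 mL
New rate:
Dose = 2.8 mcg/kg/min × 13.6 kg = 38.08 mcg/min
38.08 mcg/min × 60 min/hr = 2284.8 mcg/hr
Rate = 2284.8 mcg/hr ÷ 131.8328 mcg/mL = 17.33104 mL/hr
Time remaining = 278.8138 mL ÷ 17.33104 mL/hr = 16.08754 hr

16.1 hours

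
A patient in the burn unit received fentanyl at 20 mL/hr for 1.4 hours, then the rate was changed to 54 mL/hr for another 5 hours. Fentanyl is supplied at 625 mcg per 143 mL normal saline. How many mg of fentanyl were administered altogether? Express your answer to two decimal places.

1.30 mg

Concentration = 625 mcg ÷ 143 mL = 4.370629 mcg/mL
Stage 1: 20 mL/hr × 1.4 hr = 28 mL → 28 mL × 4.370629 mcg/mL = 122.3776 mcg
Stage 2: 54 mL/hr × 5 hr = 270 mL → 270 mL × 4.370629 mcg/mL = 1180.07 mcg
Total = 122.3776 + 1180.07 = 1302.448 mcg = 1.302448 mg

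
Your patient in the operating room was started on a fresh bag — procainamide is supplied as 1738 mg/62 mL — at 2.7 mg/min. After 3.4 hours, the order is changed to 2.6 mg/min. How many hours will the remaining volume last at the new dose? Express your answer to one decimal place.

7.6 hours

Initial rate:
2.7 mg/min × 60 min/hr = 162 mg/hr
Concentration = 1738 mg ÷ 62 mL = 28.03226 mg/mL
Rate = 162 mg/hr ÷ 28.03226 mg/mL = 5.779056 mL/hr
Volume infused so far = 5.779056 mL/hr × 3.4 hr = 19.64879 mL
Volume remaining = 62 − 19.64879 = 42.35121 mL
New rate:
2.6 mg/min × 60 min/hr = 156 mg/hr
Rate = 156 mg/hr ÷ 28.03226 mg/mL = 5.565017 mL/hr
Time remaining = 42.35121 mL ÷ 5.565017 mL/hr = 7.610256 hr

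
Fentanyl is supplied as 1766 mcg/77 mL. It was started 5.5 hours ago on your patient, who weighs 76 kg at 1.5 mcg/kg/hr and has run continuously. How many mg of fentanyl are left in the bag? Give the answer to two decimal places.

1.14 mg

Dose = 1.5 mcg/kg/hr × 76 kg = 114 mcg/hr
Concentration = 1766 mcg ÷ 77 mL = 22.93506 mcg/mL
Rate = 114 mcg/hr ÷ 22.93506 mcg/mL = 4.970555 mL/hr
Volume infused = 4.970555 mL/hr × 5.5 hr = 27.33805 mL
Volume remaining = 77 − 27.33805 = 49.66195 mL
Drug remaining = 49.66195 mL × 22.93506 mcg/mL = 1139 mcg = 1.139 mg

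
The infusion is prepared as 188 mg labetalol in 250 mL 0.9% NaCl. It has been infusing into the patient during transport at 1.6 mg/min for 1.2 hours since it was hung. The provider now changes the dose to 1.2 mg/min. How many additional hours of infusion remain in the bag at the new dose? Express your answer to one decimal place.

Initial rate:
1.6 mg/min × 60 min/hr = 96 mg/hr
Concentration = 188 mg ÷ 250 mL = 0.752 mg/mL
Rate = 96 mg/hr ÷ 0.752 mg/mL = 127.6596 mL/hr
Volume infused so far = 127.6596 mL/hr × 1.2 hr = 153.1915 mL
Volume remaining = 250 − 153.1915 = 96.80851 mL
New rate:
1.2 mg/min × 60 min/hr = 72 mg/hr
Rate = 72 mg/hr ÷ 0.752 mg/mL = 95.74468 mL/hr
Time remaining = 96.80851 mL ÷ 95.74468 mL/hr = 1.011111 hr

1.0 hours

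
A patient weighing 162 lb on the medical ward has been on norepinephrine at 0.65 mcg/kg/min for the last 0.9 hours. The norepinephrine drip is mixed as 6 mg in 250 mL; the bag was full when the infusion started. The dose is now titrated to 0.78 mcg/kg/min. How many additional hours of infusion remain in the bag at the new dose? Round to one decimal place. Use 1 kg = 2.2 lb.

1.0 hours

Initial rate:
Weight = 162 lb ÷ 2.2 lb/kg = 73.63636 kg
Dose = 0.65 mcg/kg/min × 73.63636 kg = 47.86364 mcg/min
47.86364 mcg/min × 60 min/hr = 2871.818 mcg/hr
Concentration = 6 mg ÷ 250 mL = 0.024 mg/mL = 24 mcg/mL
Rate = 2871.818 mcg/hr ÷ 24 mcg/mL = 119.6591 mL/hr
Volume infused so far = 119.6591 mL/hr × 0.9 hr = 107.6932 mL
Volume remaining = 250 − 107.6932 = 142.3068 mL
New rate:
Dose = 0.78 mcg/kg/min × 73.63636 kg = 57.43636 mcg/min
57.43636 mcg/min × 60 min/hr = 3446.182 mcg/hr
Rate = 3446.182 mcg/hr ÷ 24 mcg/mL = 143.5909 mL/hr
Time remaining = 142.3068 mL ÷ 143.5909 mL/hr = 0.9910573 hr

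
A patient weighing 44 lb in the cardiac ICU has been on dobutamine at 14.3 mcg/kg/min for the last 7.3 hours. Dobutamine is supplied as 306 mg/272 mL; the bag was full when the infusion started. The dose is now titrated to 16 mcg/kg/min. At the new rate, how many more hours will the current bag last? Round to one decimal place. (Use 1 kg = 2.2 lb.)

Initial rate:
Weight = 44 lb ÷ 2.2 lb/kg = 20 kg
Dose = 14.3 mcg/kg/min × 20 kg = 286 mcg/min
286 mcg/min × 60 min/hr = 17160 mcg/hr
Concentration = 306 mg ÷ 272 mL = 1.125 mg/mL = 1125 mcg/mL
Rate = 17160 mcg/hr ÷ 1125 mcg/mL = 15.25333 mL/hr
Volume infused so far = 15.25333 mL/hr × 7.3 hr = 111.3493 mL
Volume remaining = 272 − 111.3493 = 160.6507 mL
New rate:
Dose = 16 mcg/kg/min × 20 kg = 320 mcg/min
320 mcg/min × 60 min/hr = 19200 mcg/hr
Rate = 19200 mcg/hr ÷ 1125 mcg/mL = 17.06667 mL/hr
Time remaining = 160.6507 mL ÷ 17.06667 mL/hr = 9.413125 hr

9.4 hours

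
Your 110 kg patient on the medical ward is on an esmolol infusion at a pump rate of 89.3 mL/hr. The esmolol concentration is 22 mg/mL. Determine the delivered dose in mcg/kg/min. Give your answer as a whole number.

298 mcg/kg/min

Concentration = 22 mg/mL = 22000 mcg/mL
Drug rate = 89.3 mL/hr × 22000 mcg/mL = 1964600 mcg/hr
1964600 mcg/hr ÷ 60 min/hr = 32743.33 mcg/min
32743.33 mcg/min ÷ 110 kg = 297.6667 mcg/kg/min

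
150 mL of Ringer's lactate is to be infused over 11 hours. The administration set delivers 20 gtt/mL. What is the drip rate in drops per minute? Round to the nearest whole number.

5 gtt/min

150 mL ÷ (11 hr × 60 = 660 min) = 0.2272727 mL/min
0.2272727 mL/min × 20 gtt/mL = 4.545455 gtt/min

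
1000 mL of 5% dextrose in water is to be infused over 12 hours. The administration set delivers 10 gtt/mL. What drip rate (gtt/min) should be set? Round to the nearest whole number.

14 gtt/min

1000 mL ÷ (12 hr × 60 = 720 min) = 1.388889 mL/min
1.388889 mL/min × 10 gtt/mL = 13.88889 gtt/min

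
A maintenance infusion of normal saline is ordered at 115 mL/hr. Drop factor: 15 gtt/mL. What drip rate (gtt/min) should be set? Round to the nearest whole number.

115 mL/hr ÷ 60 min/hr = 1.916667 mL/min
1.916667 mL/min × 15 gtt/mL = 28.75 gtt/min

29 gtt/min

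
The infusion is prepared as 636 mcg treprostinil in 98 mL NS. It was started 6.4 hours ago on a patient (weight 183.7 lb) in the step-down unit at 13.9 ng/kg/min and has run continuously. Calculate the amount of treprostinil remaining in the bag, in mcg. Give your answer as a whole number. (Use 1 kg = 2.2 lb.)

Weight = 183.7 lb ÷ 2.2 lb/kg = 83.5 kg
Dose = 13.9 ng/kg/min × 83.5 kg = 1160.65 ng/min
1160.65 ng/min × 60 min/hr = 69639 ng/hr
Concentration = 636 mcg ÷ 98 mL = 6.489796 mcg/mL = 6489.796 ng/mL
Rate = 69639 ng/hr ÷ 6489.796 ng/mL = 10.73054 mL/hr
Volume infused = 10.73054 mL/hr × 6.4 hr = 68.67544 mL
Volume remaining = 98 − 68.67544 = 29.32456 mL
Drug remaining = 29.32456 mL × 6489.796 ng/mL = 190310.4 ng = 190.3104 mcg

190 mcg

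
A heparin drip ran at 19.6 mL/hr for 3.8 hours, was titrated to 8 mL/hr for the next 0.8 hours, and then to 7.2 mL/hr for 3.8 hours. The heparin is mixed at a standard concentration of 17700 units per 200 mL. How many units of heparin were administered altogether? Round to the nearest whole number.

9579 units

Concentration = 17700 units ÷ 200 mL = 88.5 units/mL
Stage 1: 19.6 mL/hr × 3.8 hr = 74.48 mL → 74.48 mL × 88.5 units/mL = 6591.48 units
Stage 2: 8 mL/hr × 0.8 hr = 6.4 mL → 6.4 mL × 88.5 units/mL = 566.4 units
Stage 3: 7.2 mL/hr × 3.8 hr = 27.36 mL → 27.36 mL × 88.5 units/mL = 2421.36 units
Total = 6591.48 + 566.4 + 2421.36 = 9579.24 units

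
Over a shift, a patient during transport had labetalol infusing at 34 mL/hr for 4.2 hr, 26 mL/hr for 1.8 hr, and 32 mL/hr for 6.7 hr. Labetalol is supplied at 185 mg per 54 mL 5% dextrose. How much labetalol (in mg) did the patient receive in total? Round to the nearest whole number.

Concentration = 185 mg ÷ 54 mL = 3.425926 mg/mL
Stage 1: 34 mL/hr × 4.2 hr = 142.8 mL → 142.8 mL × 3.425926 mg/mL = 489.2222 mg
Stage 2: 26 mL/hr × 1.8 hr = 46.8 mL → 46.8 mL × 3.425926 mg/mL = 160.3333 mg
Stage 3: 32 mL/hr × 6.7 hr = 214.4 mL → 214.4 mL × 3.425926 mg/mL = 734.5185 mg
Total = 489.2222 + 160.3333 + 734.5185 = 1384.074 mg

1384 mg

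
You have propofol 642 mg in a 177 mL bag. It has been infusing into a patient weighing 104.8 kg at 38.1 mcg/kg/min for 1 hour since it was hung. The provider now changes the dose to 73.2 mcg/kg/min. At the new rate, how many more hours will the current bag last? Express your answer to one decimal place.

0.9 hours

Initial rate:
Dose = 38.1 mcg/kg/min × 104.8 kg = 3992.88 mcg/min
3992.88 mcg/min × 60 min/hr = 239572.8 mcg/hr
Concentration = 642 mg ÷ 177 mL = 3.627119 mg/mL = 3627.119 mcg/mL
Rate = 239572.8 mcg/hr ÷ 3627.119 mcg/mL = 66.05044 mL/hr
Volume infused so far = 66.05044 mL/hr × 1 hr = 66.05044 mL
Volume remaining = 177 − 66.05044 = 110.9496 mL
New rate:
Dose = 73.2 mcg/kg/min × 104.8 kg = 7671.36 mcg/min
7671.36 mcg/min × 60 min/hr = 460281.6 mcg/hr
Rate = 460281.6 mcg/hr ÷ 3627.119 mcg/mL = 126.9001 mL/hr
Time remaining = 110.9496 mL ÷ 126.9001 mL/hr = 0.8743065 hr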